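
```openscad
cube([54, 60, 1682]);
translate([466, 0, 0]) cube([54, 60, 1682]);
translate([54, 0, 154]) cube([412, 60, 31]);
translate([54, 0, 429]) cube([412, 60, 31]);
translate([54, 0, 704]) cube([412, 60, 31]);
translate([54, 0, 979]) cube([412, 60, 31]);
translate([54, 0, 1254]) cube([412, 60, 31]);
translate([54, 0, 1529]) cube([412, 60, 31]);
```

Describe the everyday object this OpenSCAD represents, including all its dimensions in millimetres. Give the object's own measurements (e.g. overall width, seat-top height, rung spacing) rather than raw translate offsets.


A straight ladder. Two 54×60 mm vertical rails, 1682 mm tall, stand 520 mm apart (outside-to-outside) with their front faces coplanar on the −y side. 6 rungs, each 60 mm deep and 31 mm tall, span between the inner faces of the rails, front faces flush with the rails. The lowest rung's underside is at z = 154 mm and rungs are spaced 275 mm apart (underside to underside).


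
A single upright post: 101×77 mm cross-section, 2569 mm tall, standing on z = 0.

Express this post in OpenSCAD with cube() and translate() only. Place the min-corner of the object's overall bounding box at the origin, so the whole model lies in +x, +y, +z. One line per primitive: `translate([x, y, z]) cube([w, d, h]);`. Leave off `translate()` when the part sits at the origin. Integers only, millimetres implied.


cube([101, 77, 2569]);


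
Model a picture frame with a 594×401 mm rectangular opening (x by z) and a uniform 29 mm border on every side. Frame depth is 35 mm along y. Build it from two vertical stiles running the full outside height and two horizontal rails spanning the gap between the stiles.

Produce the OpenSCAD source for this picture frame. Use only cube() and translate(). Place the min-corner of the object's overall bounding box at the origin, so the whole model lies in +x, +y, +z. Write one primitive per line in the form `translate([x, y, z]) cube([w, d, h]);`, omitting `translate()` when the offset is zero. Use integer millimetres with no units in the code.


cube([29, 35, 459]);
translate([623, 0, 0]) cube([29, 35, 459]);
translate([29, 0, 0]) cube([594, 35, 29]);
translate([29, 0, 430]) cube([594, 35, 29]);


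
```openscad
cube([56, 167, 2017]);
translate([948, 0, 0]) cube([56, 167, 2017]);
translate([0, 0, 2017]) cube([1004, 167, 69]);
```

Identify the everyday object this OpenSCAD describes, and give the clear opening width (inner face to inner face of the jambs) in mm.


A door frame. The clear opening width is 892 mm.

Two 2017 mm tall posts with a header on top — a door frame. The left jamb is 56 mm wide at x = 0; the right jamb starts at x = 948. The clear opening is 948 − 56 = 892 mm.


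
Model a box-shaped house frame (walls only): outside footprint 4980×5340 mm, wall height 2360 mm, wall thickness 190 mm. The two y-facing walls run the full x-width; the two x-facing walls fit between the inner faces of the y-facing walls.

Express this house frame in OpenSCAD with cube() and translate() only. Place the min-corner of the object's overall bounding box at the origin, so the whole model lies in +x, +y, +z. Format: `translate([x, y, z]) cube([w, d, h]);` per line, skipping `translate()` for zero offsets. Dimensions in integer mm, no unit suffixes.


cube([4980, 190, 2360]);
translate([0, 5150, 0]) cube([4980, 190, 2360]);
translate([0, 190, 0]) cube([190, 4960, 2360]);
translate([4790, 190, 0]) cube([190, 4960, 2360]);


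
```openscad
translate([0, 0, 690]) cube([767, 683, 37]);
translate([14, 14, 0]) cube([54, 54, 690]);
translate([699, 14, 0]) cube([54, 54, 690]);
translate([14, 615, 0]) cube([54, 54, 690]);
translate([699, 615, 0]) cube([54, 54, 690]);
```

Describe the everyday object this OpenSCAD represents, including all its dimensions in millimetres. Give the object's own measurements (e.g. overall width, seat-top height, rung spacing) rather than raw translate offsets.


A rectangular dining table. The top is 767×683×37 mm with its upper surface at z = 727 mm. It stands on four 54×54 mm square legs, each inset 14 mm from the nearest pair of top edges, running from the floor to the underside of the top.


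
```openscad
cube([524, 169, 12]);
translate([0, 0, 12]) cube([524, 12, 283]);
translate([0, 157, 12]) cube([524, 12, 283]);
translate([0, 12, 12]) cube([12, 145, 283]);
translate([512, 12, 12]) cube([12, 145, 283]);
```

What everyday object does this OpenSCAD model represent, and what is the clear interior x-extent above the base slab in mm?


An open box. The internal width is 500 mm.

A 524×169 base slab with four walls standing on it — an open box. The base is 524 mm wide and the walls are 12 mm thick, so the internal width is 524 − 2 × 12 = 500 mm.


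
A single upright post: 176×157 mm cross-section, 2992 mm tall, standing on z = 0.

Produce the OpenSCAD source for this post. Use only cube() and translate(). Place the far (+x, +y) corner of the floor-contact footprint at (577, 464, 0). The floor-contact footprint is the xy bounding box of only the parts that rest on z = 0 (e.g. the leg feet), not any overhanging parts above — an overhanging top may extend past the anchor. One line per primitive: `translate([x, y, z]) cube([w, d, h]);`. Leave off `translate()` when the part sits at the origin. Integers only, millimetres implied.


translate([401, 307, 0]) cube([176, 157, 2992]);


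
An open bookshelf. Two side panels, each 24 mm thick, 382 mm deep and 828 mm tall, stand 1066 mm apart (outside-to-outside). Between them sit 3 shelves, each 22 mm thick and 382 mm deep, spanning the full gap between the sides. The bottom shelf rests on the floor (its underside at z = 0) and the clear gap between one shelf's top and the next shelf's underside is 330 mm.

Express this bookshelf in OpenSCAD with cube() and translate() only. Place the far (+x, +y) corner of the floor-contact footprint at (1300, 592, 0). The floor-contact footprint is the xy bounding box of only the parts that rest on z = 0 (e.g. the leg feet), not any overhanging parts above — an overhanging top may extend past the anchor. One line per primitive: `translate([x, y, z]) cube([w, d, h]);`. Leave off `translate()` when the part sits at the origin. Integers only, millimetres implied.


translate([234, 210, 0]) cube([24, 382, 828]);
translate([1276, 210, 0]) cube([24, 382, 828]);
translate([258, 210, 0]) cube([1018, 382, 22]);
translate([258, 210, 352]) cube([1018, 382, 22]);
translate([258, 210, 704]) cube([1018, 382, 22]);


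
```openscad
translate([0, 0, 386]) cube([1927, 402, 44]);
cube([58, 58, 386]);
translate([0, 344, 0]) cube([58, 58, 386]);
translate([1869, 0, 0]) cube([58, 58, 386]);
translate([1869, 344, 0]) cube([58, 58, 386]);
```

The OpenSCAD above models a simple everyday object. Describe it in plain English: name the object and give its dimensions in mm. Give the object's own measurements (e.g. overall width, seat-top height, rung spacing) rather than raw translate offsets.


A long wooden bench with a 1927 mm (x) × 402 mm (y) seat, 44 mm thick, its top surface 430 mm above the floor. Four 58 mm square legs at the seat corners, flush with the edges, run from z = 0 to the seat underside.


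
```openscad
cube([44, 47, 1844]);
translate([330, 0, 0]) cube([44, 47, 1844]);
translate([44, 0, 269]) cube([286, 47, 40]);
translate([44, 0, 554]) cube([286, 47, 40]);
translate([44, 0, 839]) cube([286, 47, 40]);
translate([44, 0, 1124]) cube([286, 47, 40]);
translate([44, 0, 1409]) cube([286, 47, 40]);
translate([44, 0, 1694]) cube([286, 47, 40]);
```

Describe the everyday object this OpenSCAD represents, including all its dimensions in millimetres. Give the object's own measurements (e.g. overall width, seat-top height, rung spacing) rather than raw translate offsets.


A straight ladder. Two 44×47 mm vertical rails, 1844 mm tall, stand 374 mm apart (outside-to-outside) with their front faces coplanar on the −y side. 6 rungs, each 47 mm deep and 40 mm tall, span between the inner faces of the rails, front faces flush with the rails. The lowest rung's underside is at z = 269 mm and rungs are spaced 285 mm apart (underside to underside).


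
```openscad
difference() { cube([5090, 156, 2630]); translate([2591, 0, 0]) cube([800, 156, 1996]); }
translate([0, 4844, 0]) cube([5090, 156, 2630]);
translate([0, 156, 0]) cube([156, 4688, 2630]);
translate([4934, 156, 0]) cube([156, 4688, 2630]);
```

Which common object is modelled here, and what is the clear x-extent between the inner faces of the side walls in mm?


A single room. The interior width is 4778 mm.

Four walls enclosing a rectangle with a door in the front wall — a room. Outside width 5090 minus two 156 mm walls gives 4778 mm.


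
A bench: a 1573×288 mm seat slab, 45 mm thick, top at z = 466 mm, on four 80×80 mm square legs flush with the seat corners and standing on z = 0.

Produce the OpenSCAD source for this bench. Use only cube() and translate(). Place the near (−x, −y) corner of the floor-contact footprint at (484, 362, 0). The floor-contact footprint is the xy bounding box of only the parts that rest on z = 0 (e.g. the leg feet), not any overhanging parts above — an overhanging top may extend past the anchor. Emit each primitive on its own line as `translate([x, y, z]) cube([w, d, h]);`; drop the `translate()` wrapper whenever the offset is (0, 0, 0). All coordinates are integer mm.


translate([484, 362, 421]) cube([1573, 288, 45]);
translate([484, 362, 0]) cube([80, 80, 421]);
translate([484, 570, 0]) cube([80, 80, 421]);
translate([1977, 362, 0]) cube([80, 80, 421]);
translate([1977, 570, 0]) cube([80, 80, 421]);


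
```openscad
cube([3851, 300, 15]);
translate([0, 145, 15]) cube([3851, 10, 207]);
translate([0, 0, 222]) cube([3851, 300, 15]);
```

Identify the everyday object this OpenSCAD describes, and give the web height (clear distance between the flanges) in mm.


An I-beam. The web height is 207 mm.

Two wide flanges with a thin centred web — an I-beam. Overall 237 mm minus two 15 mm flanges gives a web of 237 − 2·15 = 207 mm.


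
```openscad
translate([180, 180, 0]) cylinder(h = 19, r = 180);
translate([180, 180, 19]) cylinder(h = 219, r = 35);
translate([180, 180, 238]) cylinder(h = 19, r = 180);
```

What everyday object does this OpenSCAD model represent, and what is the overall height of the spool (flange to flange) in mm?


A spool. The overall height is 257 mm.

Three coaxial cylinders, large–small–large — a spool. Two 19 mm flanges and a 219 mm core give 19 + 219 + 19 = 257 mm.


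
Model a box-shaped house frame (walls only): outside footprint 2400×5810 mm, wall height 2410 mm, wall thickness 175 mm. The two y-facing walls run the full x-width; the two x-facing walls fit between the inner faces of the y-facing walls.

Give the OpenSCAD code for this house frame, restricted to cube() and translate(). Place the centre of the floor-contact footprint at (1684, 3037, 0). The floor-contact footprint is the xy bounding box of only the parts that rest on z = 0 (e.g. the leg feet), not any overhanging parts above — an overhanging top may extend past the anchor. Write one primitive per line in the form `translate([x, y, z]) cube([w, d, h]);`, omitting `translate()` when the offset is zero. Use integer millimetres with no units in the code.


translate([484, 132, 0]) cube([2400, 175, 2410]);
translate([484, 5767, 0]) cube([2400, 175, 2410]);
translate([484, 307, 0]) cube([175, 5460, 2410]);
translate([2709, 307, 0]) cube([175, 5460, 2410]);


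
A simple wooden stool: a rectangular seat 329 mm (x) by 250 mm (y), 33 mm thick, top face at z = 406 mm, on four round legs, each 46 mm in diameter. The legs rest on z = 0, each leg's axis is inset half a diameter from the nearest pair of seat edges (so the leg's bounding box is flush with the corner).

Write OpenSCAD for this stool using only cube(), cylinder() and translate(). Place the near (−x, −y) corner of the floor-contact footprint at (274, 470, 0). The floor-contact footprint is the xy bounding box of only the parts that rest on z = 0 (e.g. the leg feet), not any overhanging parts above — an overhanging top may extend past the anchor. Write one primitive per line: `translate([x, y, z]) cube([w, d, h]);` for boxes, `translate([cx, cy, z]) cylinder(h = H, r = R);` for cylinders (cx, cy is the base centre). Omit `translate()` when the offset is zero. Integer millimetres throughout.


translate([274, 470, 373]) cube([329, 250, 33]);
translate([297, 493, 0]) cylinder(h = 373, r = 23);
translate([580, 493, 0]) cylinder(h = 373, r = 23);
translate([297, 697, 0]) cylinder(h = 373, r = 23);
translate([580, 697, 0]) cylinder(h = 373, r = 23);


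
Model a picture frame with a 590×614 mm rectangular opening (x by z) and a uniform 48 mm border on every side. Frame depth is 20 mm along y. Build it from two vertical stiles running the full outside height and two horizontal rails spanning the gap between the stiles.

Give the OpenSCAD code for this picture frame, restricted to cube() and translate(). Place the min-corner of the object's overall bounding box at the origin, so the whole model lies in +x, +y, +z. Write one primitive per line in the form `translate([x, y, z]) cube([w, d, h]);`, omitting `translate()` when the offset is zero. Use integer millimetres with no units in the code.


cube([48, 20, 710]);
translate([638, 0, 0]) cube([48, 20, 710]);
translate([48, 0, 0]) cube([590, 20, 48]);
translate([48, 0, 662]) cube([590, 20, 48]);


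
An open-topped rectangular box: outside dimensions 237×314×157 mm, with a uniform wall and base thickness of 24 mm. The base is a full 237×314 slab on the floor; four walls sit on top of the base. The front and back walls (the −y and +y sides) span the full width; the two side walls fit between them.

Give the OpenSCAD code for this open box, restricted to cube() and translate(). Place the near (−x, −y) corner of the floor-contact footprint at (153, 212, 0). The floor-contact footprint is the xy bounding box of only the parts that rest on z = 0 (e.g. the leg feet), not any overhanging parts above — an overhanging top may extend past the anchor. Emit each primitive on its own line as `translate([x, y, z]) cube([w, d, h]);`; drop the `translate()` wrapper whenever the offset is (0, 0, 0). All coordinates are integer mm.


translate([153, 212, 0]) cube([237, 314, 24]);
translate([153, 212, 24]) cube([237, 24, 133]);
translate([153, 502, 24]) cube([237, 24, 133]);
translate([153, 236, 24]) cube([24, 266, 133]);
translate([366, 236, 24]) cube([24, 266, 133]);


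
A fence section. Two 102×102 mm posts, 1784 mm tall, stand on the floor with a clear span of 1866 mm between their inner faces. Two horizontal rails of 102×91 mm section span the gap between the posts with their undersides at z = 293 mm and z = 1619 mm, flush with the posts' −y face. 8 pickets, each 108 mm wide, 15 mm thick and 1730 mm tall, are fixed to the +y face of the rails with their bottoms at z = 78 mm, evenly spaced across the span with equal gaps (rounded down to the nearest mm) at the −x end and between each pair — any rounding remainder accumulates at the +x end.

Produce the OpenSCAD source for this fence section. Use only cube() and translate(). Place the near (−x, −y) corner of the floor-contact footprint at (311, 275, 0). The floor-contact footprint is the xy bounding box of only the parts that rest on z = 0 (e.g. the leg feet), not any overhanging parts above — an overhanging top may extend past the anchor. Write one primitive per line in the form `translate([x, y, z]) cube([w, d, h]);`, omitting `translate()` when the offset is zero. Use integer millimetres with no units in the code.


translate([311, 275, 0]) cube([102, 102, 1784]);
translate([2279, 275, 0]) cube([102, 102, 1784]);
translate([413, 275, 293]) cube([1866, 102, 91]);
translate([413, 275, 1619]) cube([1866, 102, 91]);
translate([524, 377, 78]) cube([108, 15, 1730]);
translate([743, 377, 78]) cube([108, 15, 1730]);
translate([962, 377, 78]) cube([108, 15, 1730]);
translate([1181, 377, 78]) cube([108, 15, 1730]);
translate([1400, 377, 78]) cube([108, 15, 1730]);
translate([1619, 377, 78]) cube([108, 15, 1730]);
translate([1838, 377, 78]) cube([108, 15, 1730]);
translate([2057, 377, 78]) cube([108, 15, 1730]);


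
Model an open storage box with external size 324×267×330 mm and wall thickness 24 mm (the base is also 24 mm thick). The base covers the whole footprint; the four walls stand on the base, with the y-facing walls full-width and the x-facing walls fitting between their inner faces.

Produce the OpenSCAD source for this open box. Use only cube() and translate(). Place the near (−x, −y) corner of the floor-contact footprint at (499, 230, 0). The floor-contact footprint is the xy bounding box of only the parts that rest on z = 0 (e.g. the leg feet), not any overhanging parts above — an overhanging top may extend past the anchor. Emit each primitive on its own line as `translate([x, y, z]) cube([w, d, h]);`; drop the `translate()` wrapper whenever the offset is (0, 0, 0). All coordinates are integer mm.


translate([499, 230, 0]) cube([324, 267, 24]);
translate([499, 230, 24]) cube([324, 24, 306]);
translate([499, 473, 24]) cube([324, 24, 306]);
translate([499, 254, 24]) cube([24, 219, 306]);
translate([799, 254, 24]) cube([24, 219, 306]);


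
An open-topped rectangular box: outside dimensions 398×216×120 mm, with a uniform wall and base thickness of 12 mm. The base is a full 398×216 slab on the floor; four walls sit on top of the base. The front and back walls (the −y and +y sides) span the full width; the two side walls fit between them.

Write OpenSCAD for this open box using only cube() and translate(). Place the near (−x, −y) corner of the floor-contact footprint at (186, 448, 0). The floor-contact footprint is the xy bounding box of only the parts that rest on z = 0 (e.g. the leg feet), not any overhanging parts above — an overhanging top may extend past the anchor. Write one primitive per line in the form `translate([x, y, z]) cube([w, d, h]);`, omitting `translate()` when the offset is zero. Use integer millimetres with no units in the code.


translate([186, 448, 0]) cube([398, 216, 12]);
translate([186, 448, 12]) cube([398, 12, 108]);
translate([186, 652, 12]) cube([398, 12, 108]);
translate([186, 460, 12]) cube([12, 192, 108]);
translate([572, 460, 12]) cube([12, 192, 108]);


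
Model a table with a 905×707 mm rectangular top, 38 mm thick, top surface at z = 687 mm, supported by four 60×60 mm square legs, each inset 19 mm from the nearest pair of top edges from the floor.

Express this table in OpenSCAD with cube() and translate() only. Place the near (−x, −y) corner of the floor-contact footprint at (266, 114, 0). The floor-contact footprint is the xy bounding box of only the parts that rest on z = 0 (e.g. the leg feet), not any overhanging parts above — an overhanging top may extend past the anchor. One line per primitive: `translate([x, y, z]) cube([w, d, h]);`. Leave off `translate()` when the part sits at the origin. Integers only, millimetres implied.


translate([247, 95, 649]) cube([905, 707, 38]);
translate([266, 114, 0]) cube([60, 60, 649]);
translate([1073, 114, 0]) cube([60, 60, 649]);
translate([266, 723, 0]) cube([60, 60, 649]);
translate([1073, 723, 0]) cube([60, 60, 649]);


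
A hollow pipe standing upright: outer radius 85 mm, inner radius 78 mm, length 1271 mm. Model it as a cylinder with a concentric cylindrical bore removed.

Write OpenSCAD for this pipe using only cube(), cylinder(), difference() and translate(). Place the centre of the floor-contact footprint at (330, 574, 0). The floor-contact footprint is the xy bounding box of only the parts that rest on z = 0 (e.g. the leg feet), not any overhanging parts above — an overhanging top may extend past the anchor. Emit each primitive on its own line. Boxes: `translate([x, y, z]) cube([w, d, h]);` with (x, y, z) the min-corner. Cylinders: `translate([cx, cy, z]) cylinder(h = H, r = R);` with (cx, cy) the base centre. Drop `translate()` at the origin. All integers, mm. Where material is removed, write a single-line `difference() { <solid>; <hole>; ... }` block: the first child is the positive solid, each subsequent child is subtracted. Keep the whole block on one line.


difference() { translate([330, 574, 0]) cylinder(h = 1271, r = 85); translate([330, 574, 0]) cylinder(h = 1271, r = 78); }


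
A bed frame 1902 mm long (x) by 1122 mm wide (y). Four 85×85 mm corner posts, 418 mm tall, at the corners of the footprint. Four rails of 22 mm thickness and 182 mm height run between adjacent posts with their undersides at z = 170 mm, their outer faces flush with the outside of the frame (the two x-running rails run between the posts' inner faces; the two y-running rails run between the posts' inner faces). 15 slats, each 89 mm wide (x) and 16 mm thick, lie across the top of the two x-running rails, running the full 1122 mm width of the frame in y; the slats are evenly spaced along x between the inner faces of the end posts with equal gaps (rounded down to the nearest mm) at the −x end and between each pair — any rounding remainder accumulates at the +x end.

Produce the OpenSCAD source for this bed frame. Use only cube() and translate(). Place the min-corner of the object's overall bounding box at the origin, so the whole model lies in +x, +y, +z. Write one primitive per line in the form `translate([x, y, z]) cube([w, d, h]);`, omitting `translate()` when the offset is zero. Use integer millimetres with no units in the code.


cube([85, 85, 418]);
translate([0, 1037, 0]) cube([85, 85, 418]);
translate([1817, 0, 0]) cube([85, 85, 418]);
translate([1817, 1037, 0]) cube([85, 85, 418]);
translate([85, 0, 170]) cube([1732, 22, 182]);
translate([85, 1100, 170]) cube([1732, 22, 182]);
translate([0, 85, 170]) cube([22, 952, 182]);
translate([1880, 85, 170]) cube([22, 952, 182]);
translate([109, 0, 352]) cube([89, 1122, 16]);
translate([222, 0, 352]) cube([89, 1122, 16]);
translate([335, 0, 352]) cube([89, 1122, 16]);
translate([448, 0, 352]) cube([89, 1122, 16]);
translate([561, 0, 352]) cube([89, 1122, 16]);
translate([674, 0, 352]) cube([89, 1122, 16]);
translate([787, 0, 352]) cube([89, 1122, 16]);
translate([900, 0, 352]) cube([89, 1122, 16]);
translate([1013, 0, 352]) cube([89, 1122, 16]);
translate([1126, 0, 352]) cube([89, 1122, 16]);
translate([1239, 0, 352]) cube([89, 1122, 16]);
translate([1352, 0, 352]) cube([89, 1122, 16]);
translate([1465, 0, 352]) cube([89, 1122, 16]);
translate([1578, 0, 352]) cube([89, 1122, 16]);
translate([1691, 0, 352]) cube([89, 1122, 16]);


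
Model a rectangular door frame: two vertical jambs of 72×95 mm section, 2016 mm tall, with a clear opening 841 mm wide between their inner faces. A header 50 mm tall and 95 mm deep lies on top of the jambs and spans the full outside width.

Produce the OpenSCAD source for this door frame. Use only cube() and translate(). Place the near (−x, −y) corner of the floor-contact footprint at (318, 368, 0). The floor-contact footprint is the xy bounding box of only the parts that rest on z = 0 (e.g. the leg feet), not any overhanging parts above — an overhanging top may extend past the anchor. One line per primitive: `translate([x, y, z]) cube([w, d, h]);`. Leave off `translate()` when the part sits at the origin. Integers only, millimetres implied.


translate([318, 368, 0]) cube([72, 95, 2016]);
translate([1231, 368, 0]) cube([72, 95, 2016]);
translate([318, 368, 2016]) cube([985, 95, 50]);


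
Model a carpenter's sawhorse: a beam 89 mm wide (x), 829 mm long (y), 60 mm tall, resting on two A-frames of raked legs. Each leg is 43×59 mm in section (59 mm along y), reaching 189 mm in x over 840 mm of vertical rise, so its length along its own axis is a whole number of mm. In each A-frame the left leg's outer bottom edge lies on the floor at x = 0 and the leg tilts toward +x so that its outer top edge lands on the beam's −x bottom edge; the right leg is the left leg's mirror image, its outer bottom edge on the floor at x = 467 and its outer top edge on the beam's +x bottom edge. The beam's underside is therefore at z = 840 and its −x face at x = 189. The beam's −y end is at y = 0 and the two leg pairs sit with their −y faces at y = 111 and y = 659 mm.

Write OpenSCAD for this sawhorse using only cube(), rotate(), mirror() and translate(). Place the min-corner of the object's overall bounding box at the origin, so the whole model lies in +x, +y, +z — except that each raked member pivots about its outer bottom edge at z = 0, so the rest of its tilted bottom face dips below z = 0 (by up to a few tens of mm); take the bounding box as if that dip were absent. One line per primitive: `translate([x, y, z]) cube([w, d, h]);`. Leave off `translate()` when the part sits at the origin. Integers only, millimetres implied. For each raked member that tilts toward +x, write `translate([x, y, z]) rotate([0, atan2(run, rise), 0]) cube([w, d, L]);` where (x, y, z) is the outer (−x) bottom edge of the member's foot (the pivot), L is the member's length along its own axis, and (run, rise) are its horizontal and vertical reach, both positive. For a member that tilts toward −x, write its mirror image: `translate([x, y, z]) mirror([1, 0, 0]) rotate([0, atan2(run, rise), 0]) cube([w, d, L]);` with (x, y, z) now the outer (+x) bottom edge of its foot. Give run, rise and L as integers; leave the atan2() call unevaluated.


translate([189, 0, 840]) cube([89, 829, 60]);
translate([0, 111, 0]) rotate([0, atan2(189, 840), 0]) cube([43, 59, 861]);
translate([467, 111, 0]) mirror([1, 0, 0]) rotate([0, atan2(189, 840), 0]) cube([43, 59, 861]);
translate([0, 659, 0]) rotate([0, atan2(189, 840), 0]) cube([43, 59, 861]);
translate([467, 659, 0]) mirror([1, 0, 0]) rotate([0, atan2(189, 840), 0]) cube([43, 59, 861]);


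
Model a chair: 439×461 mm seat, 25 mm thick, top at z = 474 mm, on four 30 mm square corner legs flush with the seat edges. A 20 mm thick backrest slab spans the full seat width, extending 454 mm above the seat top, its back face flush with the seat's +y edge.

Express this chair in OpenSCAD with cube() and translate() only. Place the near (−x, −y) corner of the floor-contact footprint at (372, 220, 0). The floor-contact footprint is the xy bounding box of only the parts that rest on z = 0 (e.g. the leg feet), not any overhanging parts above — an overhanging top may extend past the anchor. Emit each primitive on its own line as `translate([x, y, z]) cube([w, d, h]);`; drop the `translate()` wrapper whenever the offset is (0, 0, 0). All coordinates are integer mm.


translate([372, 220, 449]) cube([439, 461, 25]);
translate([372, 220, 0]) cube([30, 30, 449]);
translate([781, 220, 0]) cube([30, 30, 449]);
translate([372, 651, 0]) cube([30, 30, 449]);
translate([781, 651, 0]) cube([30, 30, 449]);
translate([372, 661, 474]) cube([439, 20, 454]);


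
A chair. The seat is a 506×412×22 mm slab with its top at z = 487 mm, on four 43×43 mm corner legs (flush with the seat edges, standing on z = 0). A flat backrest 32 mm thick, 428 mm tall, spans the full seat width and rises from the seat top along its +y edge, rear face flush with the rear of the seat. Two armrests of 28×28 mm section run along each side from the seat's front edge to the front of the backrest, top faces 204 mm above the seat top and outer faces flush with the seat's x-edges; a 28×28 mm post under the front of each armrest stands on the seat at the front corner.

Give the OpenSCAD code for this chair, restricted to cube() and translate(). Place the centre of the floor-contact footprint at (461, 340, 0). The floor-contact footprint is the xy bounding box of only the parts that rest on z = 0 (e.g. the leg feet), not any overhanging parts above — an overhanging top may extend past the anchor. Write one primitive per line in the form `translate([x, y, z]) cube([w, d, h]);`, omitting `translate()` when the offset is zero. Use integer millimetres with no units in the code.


translate([208, 134, 465]) cube([506, 412, 22]);
translate([208, 134, 0]) cube([43, 43, 465]);
translate([671, 134, 0]) cube([43, 43, 465]);
translate([208, 503, 0]) cube([43, 43, 465]);
translate([671, 503, 0]) cube([43, 43, 465]);
translate([208, 514, 487]) cube([506, 32, 428]);
translate([208, 134, 663]) cube([28, 380, 28]);
translate([686, 134, 663]) cube([28, 380, 28]);
translate([208, 134, 487]) cube([28, 28, 176]);
translate([686, 134, 487]) cube([28, 28, 176]);


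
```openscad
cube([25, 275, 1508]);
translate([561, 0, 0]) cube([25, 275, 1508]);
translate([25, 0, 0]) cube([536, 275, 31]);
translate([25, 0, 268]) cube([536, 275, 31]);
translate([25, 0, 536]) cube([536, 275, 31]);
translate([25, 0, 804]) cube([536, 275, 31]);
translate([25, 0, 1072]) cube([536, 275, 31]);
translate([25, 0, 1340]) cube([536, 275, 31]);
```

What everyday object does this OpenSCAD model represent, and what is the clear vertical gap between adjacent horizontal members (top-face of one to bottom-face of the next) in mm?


A bookshelf. The clear shelf gap is 237 mm.

Two tall side panels with 6 horizontal boards between them — a bookshelf. The first two shelf undersides are at z = 0 and z = 268; with shelf thickness 31, the clear gap is 268 − 0 − 31 = 237 mm.


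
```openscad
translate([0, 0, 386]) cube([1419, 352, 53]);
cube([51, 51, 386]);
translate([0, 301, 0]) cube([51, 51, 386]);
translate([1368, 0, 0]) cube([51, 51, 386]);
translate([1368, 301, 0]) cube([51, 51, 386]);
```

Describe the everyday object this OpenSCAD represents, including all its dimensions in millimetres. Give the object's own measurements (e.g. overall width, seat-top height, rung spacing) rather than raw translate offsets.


A bench: a 1419×352 mm seat slab, 53 mm thick, top at z = 439 mm, on four 51×51 mm square legs flush with the seat corners and standing on z = 0.


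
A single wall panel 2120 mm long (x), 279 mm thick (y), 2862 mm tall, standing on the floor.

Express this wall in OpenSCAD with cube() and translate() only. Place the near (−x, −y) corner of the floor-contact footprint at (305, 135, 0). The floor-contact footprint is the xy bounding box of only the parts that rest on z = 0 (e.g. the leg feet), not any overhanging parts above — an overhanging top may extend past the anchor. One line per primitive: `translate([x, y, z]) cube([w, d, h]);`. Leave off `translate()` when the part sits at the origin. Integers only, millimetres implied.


translate([305, 135, 0]) cube([2120, 279, 2862]);


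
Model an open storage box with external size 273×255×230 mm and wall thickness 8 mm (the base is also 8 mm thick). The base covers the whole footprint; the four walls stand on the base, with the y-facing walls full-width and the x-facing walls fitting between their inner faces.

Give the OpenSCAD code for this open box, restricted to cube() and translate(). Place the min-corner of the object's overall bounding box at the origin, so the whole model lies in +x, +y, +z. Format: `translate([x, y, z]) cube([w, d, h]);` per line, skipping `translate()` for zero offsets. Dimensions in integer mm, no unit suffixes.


cube([273, 255, 8]);
translate([0, 0, 8]) cube([273, 8, 222]);
translate([0, 247, 8]) cube([273, 8, 222]);
translate([0, 8, 8]) cube([8, 239, 222]);
translate([265, 8, 8]) cube([8, 239, 222]);


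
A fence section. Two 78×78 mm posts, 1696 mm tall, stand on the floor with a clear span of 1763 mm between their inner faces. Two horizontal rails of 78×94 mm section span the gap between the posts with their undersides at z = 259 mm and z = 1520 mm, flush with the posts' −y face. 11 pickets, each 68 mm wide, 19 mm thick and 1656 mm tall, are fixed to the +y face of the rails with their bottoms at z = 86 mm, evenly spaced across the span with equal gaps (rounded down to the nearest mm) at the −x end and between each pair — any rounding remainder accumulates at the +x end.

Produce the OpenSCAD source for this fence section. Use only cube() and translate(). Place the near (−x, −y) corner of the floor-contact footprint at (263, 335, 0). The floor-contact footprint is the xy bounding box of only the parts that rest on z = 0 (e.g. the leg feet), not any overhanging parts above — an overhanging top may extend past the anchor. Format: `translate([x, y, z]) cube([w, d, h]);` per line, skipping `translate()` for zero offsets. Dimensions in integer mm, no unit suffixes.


translate([263, 335, 0]) cube([78, 78, 1696]);
translate([2104, 335, 0]) cube([78, 78, 1696]);
translate([341, 335, 259]) cube([1763, 78, 94]);
translate([341, 335, 1520]) cube([1763, 78, 94]);
translate([425, 413, 86]) cube([68, 19, 1656]);
translate([577, 413, 86]) cube([68, 19, 1656]);
translate([729, 413, 86]) cube([68, 19, 1656]);
translate([881, 413, 86]) cube([68, 19, 1656]);
translate([1033, 413, 86]) cube([68, 19, 1656]);
translate([1185, 413, 86]) cube([68, 19, 1656]);
translate([1337, 413, 86]) cube([68, 19, 1656]);
translate([1489, 413, 86]) cube([68, 19, 1656]);
translate([1641, 413, 86]) cube([68, 19, 1656]);
translate([1793, 413, 86]) cube([68, 19, 1656]);
translate([1945, 413, 86]) cube([68, 19, 1656]);


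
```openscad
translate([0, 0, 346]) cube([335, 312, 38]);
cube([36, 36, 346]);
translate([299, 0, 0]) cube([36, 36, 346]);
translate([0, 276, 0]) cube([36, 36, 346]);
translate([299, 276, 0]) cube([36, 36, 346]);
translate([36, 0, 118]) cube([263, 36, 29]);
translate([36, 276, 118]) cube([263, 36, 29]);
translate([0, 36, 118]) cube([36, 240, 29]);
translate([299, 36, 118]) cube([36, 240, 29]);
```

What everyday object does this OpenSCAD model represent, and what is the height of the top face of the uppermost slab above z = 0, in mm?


A stool. The seat height is 384 mm.

A 335×312×38 slab at z = 346 on four corner posts — a stool. The seat top is 346 + 38 = 384 mm.


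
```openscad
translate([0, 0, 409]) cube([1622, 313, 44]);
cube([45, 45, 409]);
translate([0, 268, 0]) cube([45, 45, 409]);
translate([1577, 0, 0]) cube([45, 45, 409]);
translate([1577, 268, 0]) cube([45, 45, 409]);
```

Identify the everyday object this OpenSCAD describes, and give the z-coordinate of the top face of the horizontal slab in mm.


A bench. The seat-top height is 453 mm.

A long slab on four corner posts — a bench. The slab sits at z = 409 with thickness 44, so the top is 409 + 44 = 453 mm.


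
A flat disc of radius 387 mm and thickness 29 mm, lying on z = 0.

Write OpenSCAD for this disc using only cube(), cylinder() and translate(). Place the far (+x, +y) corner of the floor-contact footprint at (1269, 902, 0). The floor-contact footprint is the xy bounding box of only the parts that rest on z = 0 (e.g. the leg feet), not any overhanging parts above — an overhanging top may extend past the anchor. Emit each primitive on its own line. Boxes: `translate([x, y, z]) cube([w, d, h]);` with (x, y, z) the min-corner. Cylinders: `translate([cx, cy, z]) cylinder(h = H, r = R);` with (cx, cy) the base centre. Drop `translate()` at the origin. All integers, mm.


translate([882, 515, 0]) cylinder(h = 29, r = 387);


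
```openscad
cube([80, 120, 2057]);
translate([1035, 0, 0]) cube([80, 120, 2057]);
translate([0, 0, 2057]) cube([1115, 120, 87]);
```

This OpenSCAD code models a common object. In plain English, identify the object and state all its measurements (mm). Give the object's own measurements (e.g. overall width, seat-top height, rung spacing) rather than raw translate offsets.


A door frame. The clear opening is 955 mm wide and 2057 mm high. Two 80 mm wide jambs, 120 mm deep, stand either side of the opening from the floor to the top of the opening. A 87 mm thick head sits across the top of both jambs, spanning the full outside width of the frame.


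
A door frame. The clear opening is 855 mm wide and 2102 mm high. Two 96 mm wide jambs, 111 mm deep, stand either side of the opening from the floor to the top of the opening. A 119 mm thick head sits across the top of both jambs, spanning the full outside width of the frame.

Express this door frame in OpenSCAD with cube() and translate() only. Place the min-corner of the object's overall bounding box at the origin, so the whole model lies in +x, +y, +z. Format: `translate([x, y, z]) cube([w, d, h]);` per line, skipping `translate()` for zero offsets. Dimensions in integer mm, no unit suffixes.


cube([96, 111, 2102]);
translate([951, 0, 0]) cube([96, 111, 2102]);
translate([0, 0, 2102]) cube([1047, 111, 119]);


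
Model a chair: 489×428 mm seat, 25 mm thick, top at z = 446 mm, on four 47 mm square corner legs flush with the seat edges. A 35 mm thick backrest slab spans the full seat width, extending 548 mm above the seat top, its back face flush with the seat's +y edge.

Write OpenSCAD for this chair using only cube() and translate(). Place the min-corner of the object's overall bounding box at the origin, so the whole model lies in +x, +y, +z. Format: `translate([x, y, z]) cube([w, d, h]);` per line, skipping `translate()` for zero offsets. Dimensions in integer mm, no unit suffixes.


// leg_h = 446 - 25 = 421
translate([0, 0, 421]) cube([489, 428, 25]);
cube([47, 47, 421]);
translate([442, 0, 0]) cube([47, 47, 421]);
translate([0, 381, 0]) cube([47, 47, 421]);
translate([442, 381, 0]) cube([47, 47, 421]);
translate([0, 393, 446]) cube([489, 35, 548]);


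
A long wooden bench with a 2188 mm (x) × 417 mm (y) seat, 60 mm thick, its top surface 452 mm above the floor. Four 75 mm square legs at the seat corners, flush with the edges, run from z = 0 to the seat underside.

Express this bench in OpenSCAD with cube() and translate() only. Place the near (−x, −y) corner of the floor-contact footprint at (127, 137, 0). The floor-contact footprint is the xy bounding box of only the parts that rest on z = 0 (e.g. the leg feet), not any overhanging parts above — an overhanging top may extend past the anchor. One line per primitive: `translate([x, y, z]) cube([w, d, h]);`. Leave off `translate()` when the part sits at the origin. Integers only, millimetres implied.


translate([127, 137, 392]) cube([2188, 417, 60]);
translate([127, 137, 0]) cube([75, 75, 392]);
translate([127, 479, 0]) cube([75, 75, 392]);
translate([2240, 137, 0]) cube([75, 75, 392]);
translate([2240, 479, 0]) cube([75, 75, 392]);


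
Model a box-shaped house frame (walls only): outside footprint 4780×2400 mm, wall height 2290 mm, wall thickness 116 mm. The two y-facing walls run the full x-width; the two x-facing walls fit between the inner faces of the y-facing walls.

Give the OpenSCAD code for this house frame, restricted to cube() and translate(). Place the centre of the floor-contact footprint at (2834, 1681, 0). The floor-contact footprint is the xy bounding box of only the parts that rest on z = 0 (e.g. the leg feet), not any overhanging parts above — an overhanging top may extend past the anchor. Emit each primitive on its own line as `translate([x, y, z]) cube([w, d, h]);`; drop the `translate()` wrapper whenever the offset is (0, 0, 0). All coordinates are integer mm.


translate([444, 481, 0]) cube([4780, 116, 2290]);
translate([444, 2765, 0]) cube([4780, 116, 2290]);
translate([444, 597, 0]) cube([116, 2168, 2290]);
translate([5108, 597, 0]) cube([116, 2168, 2290]);


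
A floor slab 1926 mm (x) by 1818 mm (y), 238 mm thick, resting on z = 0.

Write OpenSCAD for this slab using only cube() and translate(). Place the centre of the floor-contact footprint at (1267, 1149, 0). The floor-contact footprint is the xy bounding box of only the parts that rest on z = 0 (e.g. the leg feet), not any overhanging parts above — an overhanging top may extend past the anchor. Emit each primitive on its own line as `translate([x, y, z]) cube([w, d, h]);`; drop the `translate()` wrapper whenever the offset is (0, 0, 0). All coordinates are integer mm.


translate([304, 240, 0]) cube([1926, 1818, 238]);


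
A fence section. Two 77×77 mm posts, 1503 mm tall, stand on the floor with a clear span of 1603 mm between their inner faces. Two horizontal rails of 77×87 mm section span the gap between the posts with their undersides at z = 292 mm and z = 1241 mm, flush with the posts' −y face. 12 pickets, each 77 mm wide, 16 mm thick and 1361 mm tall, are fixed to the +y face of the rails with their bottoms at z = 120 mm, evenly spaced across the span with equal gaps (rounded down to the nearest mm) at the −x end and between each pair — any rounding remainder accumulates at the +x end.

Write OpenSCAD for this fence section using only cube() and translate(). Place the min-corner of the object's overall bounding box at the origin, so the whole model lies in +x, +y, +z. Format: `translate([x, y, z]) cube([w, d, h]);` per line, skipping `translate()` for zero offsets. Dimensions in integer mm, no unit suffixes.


cube([77, 77, 1503]);
translate([1680, 0, 0]) cube([77, 77, 1503]);
translate([77, 0, 292]) cube([1603, 77, 87]);
translate([77, 0, 1241]) cube([1603, 77, 87]);
translate([129, 77, 120]) cube([77, 16, 1361]);
translate([258, 77, 120]) cube([77, 16, 1361]);
translate([387, 77, 120]) cube([77, 16, 1361]);
translate([516, 77, 120]) cube([77, 16, 1361]);
translate([645, 77, 120]) cube([77, 16, 1361]);
translate([774, 77, 120]) cube([77, 16, 1361]);
translate([903, 77, 120]) cube([77, 16, 1361]);
translate([1032, 77, 120]) cube([77, 16, 1361]);
translate([1161, 77, 120]) cube([77, 16, 1361]);
translate([1290, 77, 120]) cube([77, 16, 1361]);
translate([1419, 77, 120]) cube([77, 16, 1361]);
translate([1548, 77, 120]) cube([77, 16, 1361]);
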